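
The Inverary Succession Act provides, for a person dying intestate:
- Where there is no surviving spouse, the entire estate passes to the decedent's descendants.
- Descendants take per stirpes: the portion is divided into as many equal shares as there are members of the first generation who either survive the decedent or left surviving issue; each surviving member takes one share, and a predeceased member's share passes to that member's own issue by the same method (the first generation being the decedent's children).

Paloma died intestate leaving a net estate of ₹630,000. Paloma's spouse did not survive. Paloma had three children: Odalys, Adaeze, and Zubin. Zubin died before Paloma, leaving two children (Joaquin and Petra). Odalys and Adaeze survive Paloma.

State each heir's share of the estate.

The entire ₹630,000 passes to the descendants.
That amount (₹630,000) is divided into 3 shares of ₹210,000: Odalys and Adaeze each take ₹210,000; Zubin's ₹210,000 share passes to Zubin's issue.
Zubin's share (₹210,000) is divided into 2 shares of ₹105,000: Joaquin and Petra each take ₹105,000.

Odalys: ₹210,000; Adaeze: ₹210,000; Joaquin: ₹105,000; Petra: ₹105,000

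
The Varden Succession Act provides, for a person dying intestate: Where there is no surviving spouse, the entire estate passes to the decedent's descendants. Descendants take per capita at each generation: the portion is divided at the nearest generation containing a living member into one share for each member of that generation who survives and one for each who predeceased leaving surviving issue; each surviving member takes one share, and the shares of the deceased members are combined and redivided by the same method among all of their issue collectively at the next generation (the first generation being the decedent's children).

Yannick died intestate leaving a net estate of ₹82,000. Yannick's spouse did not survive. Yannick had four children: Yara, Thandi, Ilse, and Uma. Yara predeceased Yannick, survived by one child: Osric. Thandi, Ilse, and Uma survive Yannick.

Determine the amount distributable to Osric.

The entire ₹82,000 passes to the descendants.
That amount (₹82,000) is divided at the children's generation into 4 shares of ₹20,500. Thandi, Ilse, and Uma each take ₹20,500. The remaining share for the deceased Yara (₹20,500) is carried to the next generation.
That pool (₹20,500) passes entirely to Osric, the sole taker at the grandchildren's generation.

Osric receives ₹20,500.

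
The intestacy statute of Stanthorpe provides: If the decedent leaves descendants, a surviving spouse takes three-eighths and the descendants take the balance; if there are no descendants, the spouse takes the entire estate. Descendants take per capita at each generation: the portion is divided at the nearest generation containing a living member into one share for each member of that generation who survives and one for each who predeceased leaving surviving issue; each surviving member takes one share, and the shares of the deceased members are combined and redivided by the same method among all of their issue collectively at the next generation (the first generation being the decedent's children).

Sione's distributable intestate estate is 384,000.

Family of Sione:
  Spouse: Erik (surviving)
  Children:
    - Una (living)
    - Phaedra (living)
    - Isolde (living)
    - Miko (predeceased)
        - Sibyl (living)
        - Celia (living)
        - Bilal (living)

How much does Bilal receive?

Erik takes three-eighths of 384,000 = 144,000. The remaining 240,000 passes to the descendants.
The descendants' portion (240,000) is divided at the children's generation into 4 shares of 60,000. Una, Phaedra, and Isolde each take 60,000. The remaining share for the deceased Miko (60,000) is carried to the next generation.
That pool (60,000) is divided at the grandchildren's generation equally among Sibyl, Celia, and Bilal: 20,000 each.

Bilal receives 20,000.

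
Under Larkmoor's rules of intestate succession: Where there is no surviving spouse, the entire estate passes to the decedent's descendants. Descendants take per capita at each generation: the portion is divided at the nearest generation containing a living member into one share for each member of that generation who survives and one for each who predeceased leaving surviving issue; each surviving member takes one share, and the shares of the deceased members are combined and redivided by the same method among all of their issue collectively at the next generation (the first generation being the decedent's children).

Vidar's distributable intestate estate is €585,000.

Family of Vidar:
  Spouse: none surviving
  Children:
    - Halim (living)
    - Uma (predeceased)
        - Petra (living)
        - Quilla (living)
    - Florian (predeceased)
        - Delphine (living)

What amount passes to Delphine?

Delphine receives €130,000.

The entire €585,000 passes to the descendants.
That amount (€585,000) is divided at the children's generation into 3 shares of €195,000. Halim takes €195,000. The 2 shares of the deceased (Uma and Florian) are combined into a pool of €390,000.
That pool (€390,000) is divided at the grandchildren's generation equally among Petra, Quilla, and Delphine: €130,000 each.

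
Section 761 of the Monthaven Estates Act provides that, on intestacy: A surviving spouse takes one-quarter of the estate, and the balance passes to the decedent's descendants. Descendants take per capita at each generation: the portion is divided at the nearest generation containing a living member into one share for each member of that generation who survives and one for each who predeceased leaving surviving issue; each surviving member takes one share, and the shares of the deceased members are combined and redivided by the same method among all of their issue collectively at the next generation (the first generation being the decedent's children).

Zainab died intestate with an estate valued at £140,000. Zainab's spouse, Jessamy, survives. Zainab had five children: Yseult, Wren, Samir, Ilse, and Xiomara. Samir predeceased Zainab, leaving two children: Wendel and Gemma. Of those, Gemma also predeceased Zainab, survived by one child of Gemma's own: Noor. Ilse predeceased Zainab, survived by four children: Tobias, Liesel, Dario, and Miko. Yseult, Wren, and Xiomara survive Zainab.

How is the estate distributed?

Jessamy takes one-quarter of £140,000 = £35,000. The remaining £105,000 passes to the descendants.
The descendants' portion (£105,000) is divided at the children's generation into 5 shares of £21,000. Yseult, Wren, and Xiomara each take £21,000. The 2 shares of the deceased (Samir and Ilse) are combined into a pool of £42,000.
That pool (£42,000) is divided at the grandchildren's generation into 6 shares of £7,000. Wendel, Tobias, Liesel, Dario, and Miko each take £7,000. The remaining share for the deceased Gemma (£7,000) is carried to the next generation.
That pool (£7,000) passes entirely to Noor, the sole taker at the great-grandchildren's generation.

Jessamy: £35,000; Yseult: £21,000; Wren: £21,000; Wendel: £7,000; Noor: £7,000; Tobias: £7,000; Liesel: £7,000; Dario: £7,000; Miko: £7,000; Xiomara: £21,000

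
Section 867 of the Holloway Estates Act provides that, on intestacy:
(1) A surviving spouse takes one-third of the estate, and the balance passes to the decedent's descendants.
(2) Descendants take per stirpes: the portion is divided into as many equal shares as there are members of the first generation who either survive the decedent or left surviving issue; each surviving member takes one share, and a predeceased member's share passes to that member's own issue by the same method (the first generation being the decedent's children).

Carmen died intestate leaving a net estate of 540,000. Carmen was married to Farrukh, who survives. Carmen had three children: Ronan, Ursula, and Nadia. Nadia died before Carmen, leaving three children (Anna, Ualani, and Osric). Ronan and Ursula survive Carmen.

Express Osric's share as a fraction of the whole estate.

Osric receives 2/27 of the estate.

Farrukh takes one-third of 540,000 = 180,000. The remaining 360,000 passes to the descendants.
The descendants' portion (360,000) is divided into 3 shares of 120,000: Ronan and Ursula each take 120,000; Nadia's 120,000 share passes to Nadia's issue.
Nadia's share (120,000) is divided into 3 shares of 40,000: Anna, Ualani, and Osric each take 40,000.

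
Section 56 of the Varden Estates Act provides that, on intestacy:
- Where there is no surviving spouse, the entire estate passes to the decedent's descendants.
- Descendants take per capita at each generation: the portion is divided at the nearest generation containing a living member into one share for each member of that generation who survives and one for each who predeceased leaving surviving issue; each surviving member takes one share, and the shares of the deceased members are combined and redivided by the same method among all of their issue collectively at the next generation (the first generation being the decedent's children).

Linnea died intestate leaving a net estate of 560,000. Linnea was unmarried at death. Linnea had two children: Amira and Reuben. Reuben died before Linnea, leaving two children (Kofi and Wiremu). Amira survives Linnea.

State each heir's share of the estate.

The entire 560,000 passes to the descendants.
That amount (560,000) is divided at the children's generation into 2 shares of 280,000. Amira takes 280,000. The remaining share for the deceased Reuben (280,000) is carried to the next generation.
That pool (280,000) is divided at the grandchildren's generation equally among Kofi and Wiremu: 140,000 each.

Amira: 280,000; Kofi: 140,000; Wiremu: 140,000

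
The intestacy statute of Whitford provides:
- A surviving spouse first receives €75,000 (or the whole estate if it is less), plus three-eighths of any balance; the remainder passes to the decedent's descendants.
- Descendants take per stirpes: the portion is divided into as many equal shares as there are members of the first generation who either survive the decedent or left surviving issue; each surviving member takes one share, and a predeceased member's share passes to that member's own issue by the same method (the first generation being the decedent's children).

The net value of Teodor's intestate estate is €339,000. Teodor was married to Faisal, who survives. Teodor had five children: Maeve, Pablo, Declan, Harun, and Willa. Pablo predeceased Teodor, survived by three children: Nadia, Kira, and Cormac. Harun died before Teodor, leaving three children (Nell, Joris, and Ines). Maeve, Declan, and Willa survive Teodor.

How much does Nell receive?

Faisal first takes €75,000, leaving a balance of €264,000. Faisal then takes three-eighths of the balance (€99,000), for a total of €174,000. The remaining €165,000 passes to the descendants.
The descendants' portion (€165,000) is divided into 5 shares of €33,000: Maeve, Declan, and Willa each take €33,000; Pablo's €33,000 share passes to Pablo's issue; Harun's €33,000 share passes to Harun's issue.
Pablo's share (€33,000) is divided into 3 shares of €11,000: Nadia, Kira, and Cormac each take €11,000.
Harun's share (€33,000) is divided into 3 shares of €11,000: Nell, Joris, and Ines each take €11,000.

Nell receives €11,000.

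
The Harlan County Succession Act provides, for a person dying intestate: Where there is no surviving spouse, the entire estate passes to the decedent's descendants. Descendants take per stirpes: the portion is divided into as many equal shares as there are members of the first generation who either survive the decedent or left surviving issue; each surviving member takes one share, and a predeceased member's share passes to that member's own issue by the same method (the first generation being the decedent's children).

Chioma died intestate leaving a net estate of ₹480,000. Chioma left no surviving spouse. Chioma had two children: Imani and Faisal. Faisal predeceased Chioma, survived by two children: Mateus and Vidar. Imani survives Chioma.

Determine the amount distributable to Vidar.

The entire ₹480,000 passes to the descendants.
That amount (₹480,000) is divided into 2 shares of ₹240,000: Imani takes ₹240,000; Faisal's ₹240,000 share passes to Faisal's issue.
Faisal's share (₹240,000) is divided into 2 shares of ₹120,000: Mateus and Vidar each take ₹120,000.

Vidar receives ₹120,000.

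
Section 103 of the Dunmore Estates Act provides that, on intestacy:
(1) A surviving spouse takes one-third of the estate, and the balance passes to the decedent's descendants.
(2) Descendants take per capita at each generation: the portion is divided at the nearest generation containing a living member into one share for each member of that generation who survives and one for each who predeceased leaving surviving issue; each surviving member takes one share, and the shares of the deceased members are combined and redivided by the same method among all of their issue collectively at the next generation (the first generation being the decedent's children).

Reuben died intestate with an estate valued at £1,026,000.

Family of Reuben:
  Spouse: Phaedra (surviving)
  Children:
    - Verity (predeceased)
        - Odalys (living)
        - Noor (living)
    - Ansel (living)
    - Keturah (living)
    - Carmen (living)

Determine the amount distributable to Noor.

Phaedra takes one-third of £1,026,000 = £342,000. The remaining £684,000 passes to the descendants.
The descendants' portion (£684,000) is divided at the children's generation into 4 shares of £171,000. Ansel, Keturah, and Carmen each take £171,000. The remaining share for the deceased Verity (£171,000) is carried to the next generation.
That pool (£171,000) is divided at the grandchildren's generation equally among Odalys and Noor: £85,500 each.

Noor receives £85,500.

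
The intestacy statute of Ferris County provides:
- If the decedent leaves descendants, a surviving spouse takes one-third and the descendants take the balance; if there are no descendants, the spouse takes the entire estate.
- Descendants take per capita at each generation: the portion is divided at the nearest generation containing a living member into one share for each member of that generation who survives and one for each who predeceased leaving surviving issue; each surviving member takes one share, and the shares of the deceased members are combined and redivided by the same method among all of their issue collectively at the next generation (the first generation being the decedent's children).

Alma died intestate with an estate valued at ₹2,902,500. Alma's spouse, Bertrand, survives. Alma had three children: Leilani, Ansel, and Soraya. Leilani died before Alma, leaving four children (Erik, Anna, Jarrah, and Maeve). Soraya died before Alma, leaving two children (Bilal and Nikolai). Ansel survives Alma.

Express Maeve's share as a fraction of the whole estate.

Maeve receives 2/27 of the estate.

Bertrand takes one-third of ₹2,902,500 = ₹967,500. The remaining ₹1,935,000 passes to the descendants.
The descendants' portion (₹1,935,000) is divided at the children's generation into 3 shares of ₹645,000. Ansel takes ₹645,000. The 2 shares of the deceased (Leilani and Soraya) are combined into a pool of ₹1,290,000.
That pool (₹1,290,000) is divided at the grandchildren's generation equally among Erik, Anna, Jarrah, Maeve, Bilal, and Nikolai: ₹215,000 each.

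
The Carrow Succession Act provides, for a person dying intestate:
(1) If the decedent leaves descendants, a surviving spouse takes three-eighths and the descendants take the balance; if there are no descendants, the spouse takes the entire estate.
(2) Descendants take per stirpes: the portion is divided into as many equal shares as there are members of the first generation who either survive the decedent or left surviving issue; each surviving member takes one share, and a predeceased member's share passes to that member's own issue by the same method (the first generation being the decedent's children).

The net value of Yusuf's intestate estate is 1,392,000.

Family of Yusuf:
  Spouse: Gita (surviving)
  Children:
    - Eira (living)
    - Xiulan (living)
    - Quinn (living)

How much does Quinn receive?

Gita takes three-eighths of 1,392,000 = 522,000. The remaining 870,000 passes to the descendants.
The descendants' portion (870,000) is divided into 3 shares of 290,000: Eira, Xiulan, and Quinn each take 290,000.

Quinn receives 290,000.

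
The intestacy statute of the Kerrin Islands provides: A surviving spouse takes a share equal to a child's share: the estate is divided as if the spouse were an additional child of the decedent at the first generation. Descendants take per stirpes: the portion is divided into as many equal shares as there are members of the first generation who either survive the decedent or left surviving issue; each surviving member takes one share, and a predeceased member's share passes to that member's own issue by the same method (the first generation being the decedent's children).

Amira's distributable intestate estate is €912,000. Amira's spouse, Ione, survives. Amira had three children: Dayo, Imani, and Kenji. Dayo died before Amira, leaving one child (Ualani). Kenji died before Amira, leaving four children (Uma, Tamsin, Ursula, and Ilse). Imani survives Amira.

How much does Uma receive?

Uma receives €57,000.

The spouse counts as an additional share at the children's level, so there are 4 primary shares of €228,000. Ione takes one such share (€228,000).
The children's combined portion (€684,000) is divided into 3 shares of €228,000: Imani takes €228,000; Dayo's €228,000 share passes to Dayo's issue; Kenji's €228,000 share passes to Kenji's issue.
Dayo's share (€228,000) passes entirely to Ualani.
Kenji's share (€228,000) is divided into 4 shares of €57,000: Uma, Tamsin, Ursula, and Ilse each take €57,000.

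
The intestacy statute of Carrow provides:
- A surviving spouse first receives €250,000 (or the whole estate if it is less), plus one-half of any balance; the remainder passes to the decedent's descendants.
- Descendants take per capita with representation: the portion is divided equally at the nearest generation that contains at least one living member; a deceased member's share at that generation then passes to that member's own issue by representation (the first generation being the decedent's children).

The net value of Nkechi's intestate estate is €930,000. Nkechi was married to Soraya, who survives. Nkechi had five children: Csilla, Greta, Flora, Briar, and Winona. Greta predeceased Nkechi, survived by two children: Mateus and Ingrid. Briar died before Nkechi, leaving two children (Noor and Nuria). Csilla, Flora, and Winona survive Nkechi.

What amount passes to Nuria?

Soraya first takes €250,000, leaving a balance of €680,000. Soraya then takes one-half of the balance (€340,000), for a total of €590,000. The remaining €340,000 passes to the descendants.
The descendants' portion (€340,000) is divided into 5 shares of €68,000: Csilla, Flora, and Winona each take €68,000; Greta's €68,000 share passes to Greta's issue; Briar's €68,000 share passes to Briar's issue.
Greta's share (€68,000) is divided into 2 shares of €34,000: Mateus and Ingrid each take €34,000.
Briar's share (€68,000) is divided into 2 shares of €34,000: Noor and Nuria each take €34,000.

Nuria receives €34,000.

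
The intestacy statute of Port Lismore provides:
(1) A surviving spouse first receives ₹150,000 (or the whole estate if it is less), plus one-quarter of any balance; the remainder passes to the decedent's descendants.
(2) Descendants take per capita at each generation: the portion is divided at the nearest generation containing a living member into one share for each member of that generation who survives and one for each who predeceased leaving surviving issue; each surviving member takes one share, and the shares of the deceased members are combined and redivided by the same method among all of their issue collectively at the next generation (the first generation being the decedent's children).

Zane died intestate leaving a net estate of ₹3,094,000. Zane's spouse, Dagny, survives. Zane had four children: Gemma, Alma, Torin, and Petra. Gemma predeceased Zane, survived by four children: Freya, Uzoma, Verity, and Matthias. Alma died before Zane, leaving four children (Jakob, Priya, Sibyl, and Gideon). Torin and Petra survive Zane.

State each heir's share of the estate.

Dagny first takes ₹150,000, leaving a balance of ₹2,944,000. Dagny then takes one-quarter of the balance (₹736,000), for a total of ₹886,000. The remaining ₹2,208,000 passes to the descendants.
The descendants' portion (₹2,208,000) is divided at the children's generation into 4 shares of ₹552,000. Torin and Petra each take ₹552,000. The 2 shares of the deceased (Gemma and Alma) are combined into a pool of ₹1,104,000.
That pool (₹1,104,000) is divided at the grandchildren's generation equally among Freya, Uzoma, Verity, Matthias, Jakob, Priya, Sibyl, and Gideon: ₹138,000 each.

Dagny: ₹886,000; Freya: ₹138,000; Uzoma: ₹138,000; Verity: ₹138,000; Matthias: ₹138,000; Jakob: ₹138,000; Priya: ₹138,000; Sibyl: ₹138,000; Gideon: ₹138,000; Torin: ₹552,000; Petra: ₹552,000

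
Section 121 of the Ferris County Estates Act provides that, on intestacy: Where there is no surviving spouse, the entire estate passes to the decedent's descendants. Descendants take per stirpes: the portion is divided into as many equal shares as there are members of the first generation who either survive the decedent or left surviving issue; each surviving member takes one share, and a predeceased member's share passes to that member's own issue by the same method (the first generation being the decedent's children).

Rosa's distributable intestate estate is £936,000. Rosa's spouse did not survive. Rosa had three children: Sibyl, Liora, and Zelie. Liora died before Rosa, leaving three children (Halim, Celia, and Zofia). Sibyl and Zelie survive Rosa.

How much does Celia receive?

The entire £936,000 passes to the descendants.
That amount (£936,000) is divided into 3 shares of £312,000: Sibyl and Zelie each take £312,000; Liora's £312,000 share passes to Liora's issue.
Liora's share (£312,000) is divided into 3 shares of £104,000: Halim, Celia, and Zofia each take £104,000.

Celia receives £104,000.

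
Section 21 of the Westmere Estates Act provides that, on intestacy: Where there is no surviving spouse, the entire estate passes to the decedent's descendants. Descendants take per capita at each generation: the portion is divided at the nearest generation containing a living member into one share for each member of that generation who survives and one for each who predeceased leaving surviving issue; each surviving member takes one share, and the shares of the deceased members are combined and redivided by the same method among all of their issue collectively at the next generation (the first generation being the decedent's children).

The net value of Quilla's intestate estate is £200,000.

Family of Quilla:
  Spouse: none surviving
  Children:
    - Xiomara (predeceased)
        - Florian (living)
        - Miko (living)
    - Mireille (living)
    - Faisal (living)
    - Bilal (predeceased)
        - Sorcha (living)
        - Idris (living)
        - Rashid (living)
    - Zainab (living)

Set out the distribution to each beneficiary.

Florian: £16,000; Miko: £16,000; Mireille: £40,000; Faisal: £40,000; Sorcha: £16,000; Idris: £16,000; Rashid: £16,000; Zainab: £40,000

The entire £200,000 passes to the descendants.
That amount (£200,000) is divided at the children's generation into 5 shares of £40,000. Mireille, Faisal, and Zainab each take £40,000. The 2 shares of the deceased (Xiomara and Bilal) are combined into a pool of £80,000.
That pool (£80,000) is divided at the grandchildren's generation equally among Florian, Miko, Sorcha, Idris, and Rashid: £16,000 each.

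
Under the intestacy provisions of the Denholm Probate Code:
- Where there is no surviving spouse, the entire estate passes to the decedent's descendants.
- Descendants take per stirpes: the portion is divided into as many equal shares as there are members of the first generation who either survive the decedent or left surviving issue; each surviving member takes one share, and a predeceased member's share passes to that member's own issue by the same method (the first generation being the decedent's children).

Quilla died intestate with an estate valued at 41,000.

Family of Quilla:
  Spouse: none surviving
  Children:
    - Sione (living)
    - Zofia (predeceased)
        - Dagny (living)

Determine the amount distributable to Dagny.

The entire 41,000 passes to the descendants.
That amount (41,000) is divided into 2 shares of 20,500: Sione takes 20,500; Zofia's 20,500 share passes to Zofia's issue.
Zofia's share (20,500) passes entirely to Dagny.

Dagny receives 20,500.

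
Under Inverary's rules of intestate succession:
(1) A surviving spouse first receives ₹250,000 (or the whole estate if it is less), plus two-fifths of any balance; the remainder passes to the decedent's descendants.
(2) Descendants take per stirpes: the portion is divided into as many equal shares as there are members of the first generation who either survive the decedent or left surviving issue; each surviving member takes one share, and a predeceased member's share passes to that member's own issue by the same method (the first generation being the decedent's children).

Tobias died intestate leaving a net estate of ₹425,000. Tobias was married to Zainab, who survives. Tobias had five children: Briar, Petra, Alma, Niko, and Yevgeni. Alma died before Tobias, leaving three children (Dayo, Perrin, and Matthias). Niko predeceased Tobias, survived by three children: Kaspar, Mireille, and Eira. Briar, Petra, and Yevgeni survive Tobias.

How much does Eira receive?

Eira receives ₹7,000.

Zainab first takes ₹250,000, leaving a balance of ₹175,000. Zainab then takes two-fifths of the balance (₹70,000), for a total of ₹320,000. The remaining ₹105,000 passes to the descendants.
The descendants' portion (₹105,000) is divided into 5 shares of ₹21,000: Briar, Petra, and Yevgeni each take ₹21,000; Alma's ₹21,000 share passes to Alma's issue; Niko's ₹21,000 share passes to Niko's issue.
Alma's share (₹21,000) is divided into 3 shares of ₹7,000: Dayo, Perrin, and Matthias each take ₹7,000.
Niko's share (₹21,000) is divided into 3 shares of ₹7,000: Kaspar, Mireille, and Eira each take ₹7,000.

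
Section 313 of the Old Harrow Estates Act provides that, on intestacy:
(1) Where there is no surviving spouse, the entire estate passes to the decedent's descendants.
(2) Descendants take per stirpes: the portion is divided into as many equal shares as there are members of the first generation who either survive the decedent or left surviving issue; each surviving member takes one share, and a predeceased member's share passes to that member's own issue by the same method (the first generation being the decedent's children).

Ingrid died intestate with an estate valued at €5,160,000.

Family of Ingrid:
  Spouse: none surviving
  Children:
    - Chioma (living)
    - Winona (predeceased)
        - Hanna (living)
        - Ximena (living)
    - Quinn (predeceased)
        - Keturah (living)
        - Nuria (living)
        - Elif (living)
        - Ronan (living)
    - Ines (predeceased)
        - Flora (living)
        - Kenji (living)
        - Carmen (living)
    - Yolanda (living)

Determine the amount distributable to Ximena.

The entire €5,160,000 passes to the descendants.
That amount (€5,160,000) is divided into 5 shares of €1,032,000: Chioma and Yolanda each take €1,032,000; Winona's €1,032,000 share passes to Winona's issue; Quinn's €1,032,000 share passes to Quinn's issue; Ines's €1,032,000 share passes to Ines's issue.
Winona's share (€1,032,000) is divided into 2 shares of €516,000: Hanna and Ximena each take €516,000.
Quinn's share (€1,032,000) is divided into 4 shares of €258,000: Keturah, Nuria, Elif, and Ronan each take €258,000.
Ines's share (€1,032,000) is divided into 3 shares of €344,000: Flora, Kenji, and Carmen each take €344,000.

Ximena receives €516,000.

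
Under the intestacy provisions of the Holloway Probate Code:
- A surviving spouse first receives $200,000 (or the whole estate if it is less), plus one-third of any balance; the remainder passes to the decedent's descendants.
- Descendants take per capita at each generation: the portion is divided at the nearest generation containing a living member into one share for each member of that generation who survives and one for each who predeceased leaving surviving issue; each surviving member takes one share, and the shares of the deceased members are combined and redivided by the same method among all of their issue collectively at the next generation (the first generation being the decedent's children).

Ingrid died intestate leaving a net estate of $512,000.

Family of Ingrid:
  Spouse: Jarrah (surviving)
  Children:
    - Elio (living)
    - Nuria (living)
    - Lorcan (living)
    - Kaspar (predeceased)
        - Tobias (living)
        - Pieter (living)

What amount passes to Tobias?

Tobias receives $26,000.

Jarrah first takes $200,000, leaving a balance of $312,000. Jarrah then takes one-third of the balance ($104,000), for a total of $304,000. The remaining $208,000 passes to the descendants.
The descendants' portion ($208,000) is divided at the children's generation into 4 shares of $52,000. Elio, Nuria, and Lorcan each take $52,000. The remaining share for the deceased Kaspar ($52,000) is carried to the next generation.
That pool ($52,000) is divided at the grandchildren's generation equally among Tobias and Pieter: $26,000 each.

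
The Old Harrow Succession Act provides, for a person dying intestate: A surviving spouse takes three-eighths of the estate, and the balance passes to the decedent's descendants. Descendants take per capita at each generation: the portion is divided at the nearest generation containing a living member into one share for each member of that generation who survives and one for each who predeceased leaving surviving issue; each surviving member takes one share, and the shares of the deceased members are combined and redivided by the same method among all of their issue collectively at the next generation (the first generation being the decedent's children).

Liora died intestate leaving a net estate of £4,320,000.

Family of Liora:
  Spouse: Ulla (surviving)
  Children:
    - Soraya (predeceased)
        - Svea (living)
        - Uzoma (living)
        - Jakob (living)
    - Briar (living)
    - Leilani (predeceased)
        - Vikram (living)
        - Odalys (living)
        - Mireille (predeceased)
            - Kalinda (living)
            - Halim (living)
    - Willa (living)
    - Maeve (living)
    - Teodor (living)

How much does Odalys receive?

Ulla takes three-eighths of £4,320,000 = £1,620,000. The remaining £2,700,000 passes to the descendants.
The descendants' portion (£2,700,000) is divided at the children's generation into 6 shares of £450,000. Briar, Willa, Maeve, and Teodor each take £450,000. The 2 shares of the deceased (Soraya and Leilani) are combined into a pool of £900,000.
That pool (£900,000) is divided at the grandchildren's generation into 6 shares of £150,000. Svea, Uzoma, Jakob, Vikram, and Odalys each take £150,000. The remaining share for the deceased Mireille (£150,000) is carried to the next generation.
That pool (£150,000) is divided at the great-grandchildren's generation equally among Kalinda and Halim: £75,000 each.

Odalys receives £150,000.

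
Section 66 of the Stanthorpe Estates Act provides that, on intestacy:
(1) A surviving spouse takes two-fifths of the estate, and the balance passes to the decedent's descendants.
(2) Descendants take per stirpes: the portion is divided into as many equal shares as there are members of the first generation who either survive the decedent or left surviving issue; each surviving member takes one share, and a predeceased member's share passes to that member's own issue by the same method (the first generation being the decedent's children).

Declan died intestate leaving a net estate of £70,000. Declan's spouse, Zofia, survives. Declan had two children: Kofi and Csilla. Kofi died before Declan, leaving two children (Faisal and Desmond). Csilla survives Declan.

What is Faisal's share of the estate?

Faisal receives £10,500.

Zofia takes two-fifths of £70,000 = £28,000. The remaining £42,000 passes to the descendants.
The descendants' portion (£42,000) is divided into 2 shares of £21,000: Csilla takes £21,000; Kofi's £21,000 share passes to Kofi's issue.
Kofi's share (£21,000) is divided into 2 shares of £10,500: Faisal and Desmond each take £10,500.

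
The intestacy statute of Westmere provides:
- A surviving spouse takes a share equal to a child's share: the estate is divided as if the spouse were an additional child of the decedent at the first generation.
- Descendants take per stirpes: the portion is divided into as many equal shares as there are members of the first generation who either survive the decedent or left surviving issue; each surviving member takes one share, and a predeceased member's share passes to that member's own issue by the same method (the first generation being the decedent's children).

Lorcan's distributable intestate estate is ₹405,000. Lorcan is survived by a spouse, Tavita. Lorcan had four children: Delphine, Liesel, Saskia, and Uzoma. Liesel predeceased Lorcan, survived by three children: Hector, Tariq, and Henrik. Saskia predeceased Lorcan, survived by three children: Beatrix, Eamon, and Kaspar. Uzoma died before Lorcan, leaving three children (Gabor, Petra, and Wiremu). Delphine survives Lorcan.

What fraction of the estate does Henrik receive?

Henrik receives 1/15 of the estate.

The spouse counts as an additional share at the children's level, so there are 5 primary shares of ₹81,000. Tavita takes one such share (₹81,000).
The children's combined portion (₹324,000) is divided into 4 shares of ₹81,000: Delphine takes ₹81,000; Liesel's ₹81,000 share passes to Liesel's issue; Saskia's ₹81,000 share passes to Saskia's issue; Uzoma's ₹81,000 share passes to Uzoma's issue.
Liesel's share (₹81,000) is divided into 3 shares of ₹27,000: Hector, Tariq, and Henrik each take ₹27,000.
Saskia's share (₹81,000) is divided into 3 shares of ₹27,000: Beatrix, Eamon, and Kaspar each take ₹27,000.
Uzoma's share (₹81,000) is divided into 3 shares of ₹27,000: Gabor, Petra, and Wiremu each take ₹27,000.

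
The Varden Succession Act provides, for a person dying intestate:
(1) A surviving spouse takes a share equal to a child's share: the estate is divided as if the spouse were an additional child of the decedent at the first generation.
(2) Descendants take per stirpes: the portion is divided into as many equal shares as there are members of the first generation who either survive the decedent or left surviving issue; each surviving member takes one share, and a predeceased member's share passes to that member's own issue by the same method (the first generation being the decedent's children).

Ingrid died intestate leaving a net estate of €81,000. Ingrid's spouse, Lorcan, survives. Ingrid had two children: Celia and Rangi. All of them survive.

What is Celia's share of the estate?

Celia receives €27,000.

The spouse counts as an additional share at the children's level, so there are 3 primary shares of €27,000. Lorcan takes one such share (€27,000).
The children's combined portion (€54,000) is divided into 2 shares of €27,000: Celia and Rangi each take €27,000.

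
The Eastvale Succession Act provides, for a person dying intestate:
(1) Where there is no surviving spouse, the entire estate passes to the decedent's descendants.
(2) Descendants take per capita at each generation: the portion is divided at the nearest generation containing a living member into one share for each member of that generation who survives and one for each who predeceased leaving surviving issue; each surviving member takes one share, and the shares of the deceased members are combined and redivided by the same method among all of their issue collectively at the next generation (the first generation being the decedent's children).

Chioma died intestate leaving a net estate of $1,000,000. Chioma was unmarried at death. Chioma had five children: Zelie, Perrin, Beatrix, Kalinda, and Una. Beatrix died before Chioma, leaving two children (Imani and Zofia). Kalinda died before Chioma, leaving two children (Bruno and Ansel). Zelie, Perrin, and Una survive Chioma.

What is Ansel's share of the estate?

The entire $1,000,000 passes to the descendants.
That amount ($1,000,000) is divided at the children's generation into 5 shares of $200,000. Zelie, Perrin, and Una each take $200,000. The 2 shares of the deceased (Beatrix and Kalinda) are combined into a pool of $400,000.
That pool ($400,000) is divided at the grandchildren's generation equally among Imani, Zofia, Bruno, and Ansel: $100,000 each.

Ansel receives $100,000.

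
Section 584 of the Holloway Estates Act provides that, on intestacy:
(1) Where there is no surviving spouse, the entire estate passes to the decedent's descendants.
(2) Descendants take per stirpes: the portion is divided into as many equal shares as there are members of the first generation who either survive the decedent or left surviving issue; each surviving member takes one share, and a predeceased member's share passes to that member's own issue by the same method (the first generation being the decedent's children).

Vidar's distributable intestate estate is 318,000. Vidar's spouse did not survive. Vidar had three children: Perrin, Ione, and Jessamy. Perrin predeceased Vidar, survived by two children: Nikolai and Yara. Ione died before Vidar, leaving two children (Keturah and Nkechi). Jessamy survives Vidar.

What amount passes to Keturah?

The entire 318,000 passes to the descendants.
That amount (318,000) is divided into 3 shares of 106,000: Jessamy takes 106,000; Perrin's 106,000 share passes to Perrin's issue; Ione's 106,000 share passes to Ione's issue.
Perrin's share (106,000) is divided into 2 shares of 53,000: Nikolai and Yara each take 53,000.
Ione's share (106,000) is divided into 2 shares of 53,000: Keturah and Nkechi each take 53,000.

Keturah receives 53,000.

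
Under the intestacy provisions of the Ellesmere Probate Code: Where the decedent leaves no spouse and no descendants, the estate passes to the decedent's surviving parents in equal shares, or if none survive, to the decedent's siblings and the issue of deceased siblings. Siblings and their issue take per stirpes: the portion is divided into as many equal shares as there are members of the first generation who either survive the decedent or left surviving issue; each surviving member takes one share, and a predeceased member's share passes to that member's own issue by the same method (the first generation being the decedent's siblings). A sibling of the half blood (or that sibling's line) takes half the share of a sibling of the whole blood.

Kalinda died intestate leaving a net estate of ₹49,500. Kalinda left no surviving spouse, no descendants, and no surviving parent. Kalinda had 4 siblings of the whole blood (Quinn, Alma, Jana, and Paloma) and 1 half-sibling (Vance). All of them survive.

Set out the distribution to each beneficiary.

Quinn: ₹11,000; Alma: ₹11,000; Jana: ₹11,000; Vance: ₹5,500; Paloma: ₹11,000

The entire ₹49,500 passes to the siblings and their issue.
Counting each half-blood sibling's line as half a unit, there are 9/2 units in ₹49,500, so one unit is ₹11,000. Whole-blood lines (Quinn, Alma, Jana, and Paloma) take ₹11,000 each; half-blood lines (Vance) take ₹5,500 each.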